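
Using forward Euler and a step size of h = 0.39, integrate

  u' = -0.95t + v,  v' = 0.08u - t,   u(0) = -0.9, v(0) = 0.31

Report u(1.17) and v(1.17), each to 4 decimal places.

Euler on (u,v): u_{n+1} = u_n + h·u', v_{n+1} = v_n + h·v'.
0.000000: (-0.900000, 0.310000); f=(0.310000, -0.072000) → (-0.779100, 0.281920)
0.390000: (-0.779100, 0.281920); f=(-0.088580, -0.452328) → (-0.813646, 0.105512)
0.780000: (-0.813646, 0.105512); f=(-0.635488, -0.845092) → (-1.061486, -0.224074)
(u(1.17), v(1.17)) ≈ (-1.0615, -0.2241)

-1.0615, -0.2241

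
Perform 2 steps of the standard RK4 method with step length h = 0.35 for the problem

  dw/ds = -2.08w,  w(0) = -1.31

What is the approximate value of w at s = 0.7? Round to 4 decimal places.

RK4: k1 = f(s_n, w_n); k2 = f(s_n + h/2, w_n + (h/2)·k1); k3 = f(s_n + h/2, w_n + (h/2)·k2); k4 = f(s_n + h, w_n + h·k3); w_{n+1} = w_n + (h/6)·(k1 + 2k2 + 2k3 + k4).
s=0.000000, w=-1.310000:
  k1 = f(0.000000, -1.310000) = 2.724800
  k2 = f(0.175000, -0.833160) = 1.732973
  k3 = f(0.175000, -1.006730) = 2.093998
  k4 = f(0.350000, -0.577101) = 1.200370
  w ← -1.310000 + (0.35/6)·(k1 + 2k2 + 2k3 + k4) = -0.634552
s=0.350000, w=-0.634552:
  k1 = f(0.350000, -0.634552) = 1.319868
  k2 = f(0.525000, -0.403575) = 0.839436
  k3 = f(0.525000, -0.487651) = 1.014313
  k4 = f(0.700000, -0.279542) = 0.581448
  w ← -0.634552 + (0.35/6)·(k1 + 2k2 + 2k3 + k4) = -0.307371
w(0.7) ≈ -0.3074

-0.3074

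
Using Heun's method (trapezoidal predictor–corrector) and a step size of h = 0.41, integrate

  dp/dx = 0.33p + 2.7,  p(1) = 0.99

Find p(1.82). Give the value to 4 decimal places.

Heun: k1 = f(x_n, p_n); k2 = f(x_n + h, p_n + h·k1); p_{n+1} = p_n + (h/2)·(k1 + k2).
x=1.000000, p=0.990000:
  k1 = f(1.000000, 0.990000) = 3.026700
  k2 = f(1.410000, 2.230947) = 3.436213
  p ← 0.990000 + (0.41/2)·(3.026700 + 3.436213) = 2.314897
x=1.410000, p=2.314897:
  k1 = f(1.410000, 2.314897) = 3.463916
  k2 = f(1.820000, 3.735103) = 3.932584
  p ← 2.314897 + (0.41/2)·(3.463916 + 3.932584) = 3.831180
p(1.82) ≈ 3.8312

3.8312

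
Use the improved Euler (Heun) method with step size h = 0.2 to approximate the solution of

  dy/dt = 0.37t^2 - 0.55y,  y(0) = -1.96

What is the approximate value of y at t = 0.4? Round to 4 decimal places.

Heun: k1 = f(t_n, y_n); k2 = f(t_n + h, y_n + h·k1); y_{n+1} = y_n + (h/2)·(k1 + k2).
t=0.000000, y=-1.960000:
  k1 = f(0.000000, -1.960000) = 1.078000
  k2 = f(0.200000, -1.744400) = 0.974220
  y ← -1.960000 + (0.2/2)·(1.078000 + 0.974220) = -1.754778
t=0.200000, y=-1.754778:
  k1 = f(0.200000, -1.754778) = 0.979928
  k2 = f(0.400000, -1.558792) = 0.916536
  y ← -1.754778 + (0.2/2)·(0.979928 + 0.916536) = -1.565132
y(0.4) ≈ -1.5651

-1.5651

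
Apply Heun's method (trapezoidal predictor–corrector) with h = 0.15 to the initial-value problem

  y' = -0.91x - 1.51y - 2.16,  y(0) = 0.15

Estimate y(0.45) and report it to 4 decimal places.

-0.6996

Heun: k1 = f(x_n, y_n); k2 = f(x_n + h, y_n + h·k1); y_{n+1} = y_n + (h/2)·(k1 + k2).
x=0.000000, y=0.150000:
  k1 = f(0.000000, 0.150000) = -2.386500
  k2 = f(0.150000, -0.207975) = -1.982458
  y ← 0.150000 + (0.15/2)·(-2.386500 + (-1.982458)) = -0.177672
x=0.150000, y=-0.177672:
  k1 = f(0.150000, -0.177672) = -2.028216
  k2 = f(0.300000, -0.481904) = -1.705325
  y ← -0.177672 + (0.15/2)·(-2.028216 + (-1.705325)) = -0.457687
x=0.300000, y=-0.457687:
  k1 = f(0.300000, -0.457687) = -1.741892
  k2 = f(0.450000, -0.718971) = -1.483854
  y ← -0.457687 + (0.15/2)·(-1.741892 + (-1.483854)) = -0.699618
y(0.45) ≈ -0.6996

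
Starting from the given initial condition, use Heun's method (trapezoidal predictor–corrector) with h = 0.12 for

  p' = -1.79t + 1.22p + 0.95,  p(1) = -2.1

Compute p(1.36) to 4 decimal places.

-3.7641

Heun: k1 = f(t_n, p_n); k2 = f(t_n + h, p_n + h·k1); p_{n+1} = p_n + (h/2)·(k1 + k2).
t=1.000000, p=-2.100000:
  k1 = f(1.000000, -2.100000) = -3.402000
  k2 = f(1.120000, -2.508240) = -4.114853
  p ← -2.100000 + (0.12/2)·(-3.402000 + (-4.114853)) = -2.551011
t=1.120000, p=-2.551011:
  k1 = f(1.120000, -2.551011) = -4.167034
  k2 = f(1.240000, -3.051055) = -4.991887
  p ← -2.551011 + (0.12/2)·(-4.167034 + (-4.991887)) = -3.100546
t=1.240000, p=-3.100546:
  k1 = f(1.240000, -3.100546) = -5.052267
  k2 = f(1.360000, -3.706818) = -6.006718
  p ← -3.100546 + (0.12/2)·(-5.052267 + (-6.006718)) = -3.764086
p(1.36) ≈ -3.7641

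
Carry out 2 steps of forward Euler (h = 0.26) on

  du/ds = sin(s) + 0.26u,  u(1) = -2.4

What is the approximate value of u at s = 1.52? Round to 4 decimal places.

-2.2543

Euler: u_{n+1} = u_n + h·f(s_n, u_n).
s=1.000000, u=-2.400000: f=0.217471 → u ← -2.400000 + 0.26·0.217471 = -2.343458
s=1.260000, u=-2.343458: f=0.342791 → u ← -2.343458 + 0.26·0.342791 = -2.254332
u(1.52) ≈ -2.2543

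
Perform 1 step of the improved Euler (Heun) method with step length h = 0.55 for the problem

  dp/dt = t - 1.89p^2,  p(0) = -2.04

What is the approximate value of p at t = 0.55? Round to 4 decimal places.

-25.1150

Heun: k1 = f(t_n, p_n); k2 = f(t_n + h, p_n + h·k1); p_{n+1} = p_n + (h/2)·(k1 + k2).
t=0.000000, p=-2.040000:
  k1 = f(0.000000, -2.040000) = -7.865424
  k2 = f(0.550000, -6.365983) = -76.043653
  p ← -2.040000 + (0.55/2)·(-7.865424 + (-76.043653)) = -25.114996
p(0.55) ≈ -25.1150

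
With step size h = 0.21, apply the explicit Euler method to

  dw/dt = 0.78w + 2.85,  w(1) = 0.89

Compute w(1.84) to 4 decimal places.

Euler: w_{n+1} = w_n + h·f(t_n, w_n).
t=1.000000, w=0.890000: f=3.544200 → w ← 0.890000 + 0.21·3.544200 = 1.634282
t=1.210000, w=1.634282: f=4.124740 → w ← 1.634282 + 0.21·4.124740 = 2.500477
t=1.420000, w=2.500477: f=4.800372 → w ← 2.500477 + 0.21·4.800372 = 3.508556
t=1.630000, w=3.508556: f=5.586673 → w ← 3.508556 + 0.21·5.586673 = 4.681757
w(1.84) ≈ 4.6818

4.6818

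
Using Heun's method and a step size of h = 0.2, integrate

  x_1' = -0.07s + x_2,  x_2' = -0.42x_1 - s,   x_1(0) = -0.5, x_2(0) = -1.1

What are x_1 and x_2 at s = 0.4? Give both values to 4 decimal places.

Heun on (x_1,x_2): k1 = f(s_n, state_n); k2 = f(s_n + h, state_n + h·k1); state_{n+1} = state_n + (h/2)·(k1 + k2).
0.000000: (-0.500000, -1.100000)
  k1 = (-1.100000, 0.210000)
  predictor → (-0.720000, -1.058000)
  k2 = (-1.072000, 0.102400)
  → (-0.717200, -1.068760)
0.200000: (-0.717200, -1.068760)
  k1 = (-1.082760, 0.101224)
  predictor → (-0.933752, -1.048515)
  k2 = (-1.076515, -0.007824)
  → (-0.933128, -1.059420)
(x_1(0.4), x_2(0.4)) ≈ (-0.9331, -1.0594)

-0.9331, -1.0594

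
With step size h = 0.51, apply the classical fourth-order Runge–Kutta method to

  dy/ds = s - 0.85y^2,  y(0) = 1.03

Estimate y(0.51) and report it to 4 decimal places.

RK4: k1 = f(s_n, y_n); k2 = f(s_n + h/2, y_n + (h/2)·k1); k3 = f(s_n + h/2, y_n + (h/2)·k2); k4 = f(s_n + h, y_n + h·k3); y_{n+1} = y_n + (h/6)·(k1 + 2k2 + 2k3 + k4).
s=0.000000, y=1.030000:
  k1 = f(0.000000, 1.030000) = -0.901765
  k2 = f(0.255000, 0.800050) = -0.289068
  k3 = f(0.255000, 0.956288) = -0.522313
  k4 = f(0.510000, 0.763620) = 0.014351
  y ← 1.030000 + (0.51/6)·(k1 + 2k2 + 2k3 + k4) = 0.816635
y(0.51) ≈ 0.8166

0.8166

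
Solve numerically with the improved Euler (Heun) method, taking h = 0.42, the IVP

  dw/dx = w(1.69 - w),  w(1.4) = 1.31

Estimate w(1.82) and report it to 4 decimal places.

Heun: k1 = f(x_n, w_n); k2 = f(x_n + h, w_n + h·k1); w_{n+1} = w_n + (h/2)·(k1 + k2).
x=1.400000, w=1.310000:
  k1 = f(1.400000, 1.310000) = 0.497800
  k2 = f(1.820000, 1.519076) = 0.259647
  w ← 1.310000 + (0.42/2)·(0.497800 + 0.259647) = 1.469064
w(1.82) ≈ 1.4691

1.4691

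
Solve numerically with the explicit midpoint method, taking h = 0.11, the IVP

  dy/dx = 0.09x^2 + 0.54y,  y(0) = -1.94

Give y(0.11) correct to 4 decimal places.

-2.0586

Midpoint: k1 = f(x_n, y_n); k2 = f(x_n + h/2, y_n + (h/2)·k1); y_{n+1} = y_n + h·k2.
x=0.000000, y=-1.940000:
  k1 = f(0.000000, -1.940000) = -1.047600
  k2 = f(0.055000, -1.997618) = -1.078441
  y ← -1.940000 + 0.11·(-1.078441) = -2.058629
y(0.11) ≈ -2.0586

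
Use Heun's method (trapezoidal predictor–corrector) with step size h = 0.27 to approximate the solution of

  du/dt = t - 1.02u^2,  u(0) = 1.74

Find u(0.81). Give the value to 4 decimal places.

0.9601

Heun: k1 = f(t_n, u_n); k2 = f(t_n + h, u_n + h·k1); u_{n+1} = u_n + (h/2)·(k1 + k2).
t=0.000000, u=1.740000:
  k1 = f(0.000000, 1.740000) = -3.088152
  k2 = f(0.270000, 0.906199) = -0.567620
  u ← 1.740000 + (0.27/2)·(-3.088152 + (-0.567620)) = 1.246471
t=0.270000, u=1.246471:
  k1 = f(0.270000, 1.246471) = -1.314763
  k2 = f(0.540000, 0.891485) = -0.270640
  u ← 1.246471 + (0.27/2)·(-1.314763 + (-0.270640)) = 1.032441
t=0.540000, u=1.032441:
  k1 = f(0.540000, 1.032441) = -0.547254
  k2 = f(0.810000, 0.884683) = 0.011683
  u ← 1.032441 + (0.27/2)·(-0.547254 + 0.011683) = 0.960139
u(0.81) ≈ 0.9601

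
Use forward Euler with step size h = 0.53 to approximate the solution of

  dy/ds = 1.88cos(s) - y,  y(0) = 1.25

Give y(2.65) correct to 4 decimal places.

Euler: y_{n+1} = y_n + h·f(s_n, y_n).
s=0.000000, y=1.250000: f=0.630000 → y ← 1.250000 + 0.53·0.630000 = 1.583900
s=0.530000, y=1.583900: f=0.038177 → y ← 1.583900 + 0.53·0.038177 = 1.604134
s=1.060000, y=1.604134: f=-0.685054 → y ← 1.604134 + 0.53·(-0.685054) = 1.241055
s=1.590000, y=1.241055: f=-1.277156 → y ← 1.241055 + 0.53·(-1.277156) = 0.564163
s=2.120000, y=0.564163: f=-1.545538 → y ← 0.564163 + 0.53·(-1.545538) = -0.254973
y(2.65) ≈ -0.2550

-0.2550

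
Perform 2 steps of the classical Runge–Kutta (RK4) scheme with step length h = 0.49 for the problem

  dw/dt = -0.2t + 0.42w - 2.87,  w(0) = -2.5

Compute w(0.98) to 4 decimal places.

-7.3634

RK4: k1 = f(t_n, w_n); k2 = f(t_n + h/2, w_n + (h/2)·k1); k3 = f(t_n + h/2, w_n + (h/2)·k2); k4 = f(t_n + h, w_n + h·k3); w_{n+1} = w_n + (h/6)·(k1 + 2k2 + 2k3 + k4).
t=0.000000, w=-2.500000:
  k1 = f(0.000000, -2.500000) = -3.920000
  k2 = f(0.245000, -3.460400) = -4.372368
  k3 = f(0.245000, -3.571230) = -4.418917
  k4 = f(0.490000, -4.665269) = -4.927413
  w ← -2.500000 + (0.49/6)·(k1 + 2k2 + 2k3 + k4) = -4.658449
t=0.490000, w=-4.658449:
  k1 = f(0.490000, -4.658449) = -4.924548
  k2 = f(0.735000, -5.864963) = -5.480284
  k3 = f(0.735000, -6.001118) = -5.537470
  k4 = f(0.980000, -7.371809) = -6.162160
  w ← -4.658449 + (0.49/6)·(k1 + 2k2 + 2k3 + k4) = -7.363430
w(0.98) ≈ -7.3634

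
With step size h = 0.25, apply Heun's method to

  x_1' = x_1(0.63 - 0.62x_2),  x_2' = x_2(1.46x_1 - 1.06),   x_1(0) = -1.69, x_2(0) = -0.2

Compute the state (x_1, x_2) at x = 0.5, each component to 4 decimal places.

Heun on (x_1,x_2): k1 = f(x_n, state_n); k2 = f(x_n + h, state_n + h·k1); state_{n+1} = state_n + (h/2)·(k1 + k2).
0.000000: (-1.690000, -0.200000)
  k1 = (-1.274260, 0.705480)
  predictor → (-2.008565, -0.023630)
  k2 = (-1.294823, 0.094343)
  → (-2.011135, -0.100022)
0.250000: (-2.011135, -0.100022)
  k1 = (-1.391733, 0.399714)
  predictor → (-2.359069, -0.000094)
  k2 = (-1.486350, 0.000422)
  → (-2.370896, -0.050005)
(x_1(0.5), x_2(0.5)) ≈ (-2.3709, -0.0500)

-2.3709, -0.0500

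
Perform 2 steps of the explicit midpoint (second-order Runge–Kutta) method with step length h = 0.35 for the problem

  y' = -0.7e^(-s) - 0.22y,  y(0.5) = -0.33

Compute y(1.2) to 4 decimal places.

Midpoint: k1 = f(s_n, y_n); k2 = f(s_n + h/2, y_n + (h/2)·k1); y_{n+1} = y_n + h·k2.
s=0.500000, y=-0.330000:
  k1 = f(0.500000, -0.330000) = -0.351971
  k2 = f(0.675000, -0.391595) = -0.270259
  y ← -0.330000 + 0.35·(-0.270259) = -0.424591
s=0.850000, y=-0.424591:
  k1 = f(0.850000, -0.424591) = -0.205781
  k2 = f(1.025000, -0.460602) = -0.149825
  y ← -0.424591 + 0.35·(-0.149825) = -0.477029
y(1.2) ≈ -0.4770

-0.4770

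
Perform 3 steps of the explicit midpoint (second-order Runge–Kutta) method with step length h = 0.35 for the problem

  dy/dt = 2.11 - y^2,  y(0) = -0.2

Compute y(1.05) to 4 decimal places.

Midpoint: k1 = f(t_n, y_n); k2 = f(t_n + h/2, y_n + (h/2)·k1); y_{n+1} = y_n + h·k2.
t=0.000000, y=-0.200000:
  k1 = f(0.000000, -0.200000) = 2.070000
  k2 = f(0.175000, 0.162250) = 2.083675
  y ← -0.200000 + 0.35·2.083675 = 0.529286
t=0.350000, y=0.529286:
  k1 = f(0.350000, 0.529286) = 1.829856
  k2 = f(0.525000, 0.849511) = 1.388331
  y ← 0.529286 + 0.35·1.388331 = 1.015202
t=0.700000, y=1.015202:
  k1 = f(0.700000, 1.015202) = 1.079365
  k2 = f(0.875000, 1.204091) = 0.660165
  y ← 1.015202 + 0.35·0.660165 = 1.246260
y(1.05) ≈ 1.2463

1.2463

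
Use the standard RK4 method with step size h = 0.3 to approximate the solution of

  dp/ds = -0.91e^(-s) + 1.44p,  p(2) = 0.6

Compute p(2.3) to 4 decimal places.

RK4: k1 = f(s_n, p_n); k2 = f(s_n + h/2, p_n + (h/2)·k1); k3 = f(s_n + h/2, p_n + (h/2)·k2); k4 = f(s_n + h, p_n + h·k3); p_{n+1} = p_n + (h/6)·(k1 + 2k2 + 2k3 + k4).
s=2.000000, p=0.600000:
  k1 = f(2.000000, 0.600000) = 0.740845
  k2 = f(2.150000, 0.711127) = 0.918022
  k3 = f(2.150000, 0.737703) = 0.956292
  k4 = f(2.300000, 0.886888) = 1.185883
  p ← 0.600000 + (0.3/6)·(k1 + 2k2 + 2k3 + k4) = 0.883768
p(2.3) ≈ 0.8838

0.8838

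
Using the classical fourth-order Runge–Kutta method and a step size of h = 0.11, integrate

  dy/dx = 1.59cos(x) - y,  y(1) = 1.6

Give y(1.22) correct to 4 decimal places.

RK4: k1 = f(x_n, y_n); k2 = f(x_n + h/2, y_n + (h/2)·k1); k3 = f(x_n + h/2, y_n + (h/2)·k2); k4 = f(x_n + h, y_n + h·k3); y_{n+1} = y_n + (h/6)·(k1 + 2k2 + 2k3 + k4).
x=1.000000, y=1.600000:
  k1 = f(1.000000, 1.600000) = -0.740919
  k2 = f(1.055000, 1.559249) = -0.775017
  k3 = f(1.055000, 1.557374) = -0.773142
  k4 = f(1.110000, 1.514954) = -0.807943
  y ← 1.600000 + (0.11/6)·(k1 + 2k2 + 2k3 + k4) = 1.514838
x=1.110000, y=1.514838:
  k1 = f(1.110000, 1.514838) = -0.807827
  k2 = f(1.165000, 1.470408) = -0.842755
  k3 = f(1.165000, 1.468487) = -0.840833
  k4 = f(1.220000, 1.422347) = -0.875950
  y ← 1.514838 + (0.11/6)·(k1 + 2k2 + 2k3 + k4) = 1.422238
y(1.22) ≈ 1.4222

1.4222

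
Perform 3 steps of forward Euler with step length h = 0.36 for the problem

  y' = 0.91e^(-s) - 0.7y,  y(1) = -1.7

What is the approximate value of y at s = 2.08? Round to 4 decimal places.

Euler: y_{n+1} = y_n + h·f(s_n, y_n).
s=1.000000, y=-1.700000: f=1.524770 → y ← -1.700000 + 0.36·1.524770 = -1.151083
s=1.360000, y=-1.151083: f=1.039319 → y ← -1.151083 + 0.36·1.039319 = -0.776928
s=1.720000, y=-0.776928: f=0.706800 → y ← -0.776928 + 0.36·0.706800 = -0.522480
y(2.08) ≈ -0.5225

-0.5225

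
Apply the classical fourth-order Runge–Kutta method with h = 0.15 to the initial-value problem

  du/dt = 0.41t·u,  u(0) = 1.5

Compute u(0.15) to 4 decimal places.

RK4: k1 = f(t_n, u_n); k2 = f(t_n + h/2, u_n + (h/2)·k1); k3 = f(t_n + h/2, u_n + (h/2)·k2); k4 = f(t_n + h, u_n + h·k3); u_{n+1} = u_n + (h/6)·(k1 + 2k2 + 2k3 + k4).
t=0.000000, u=1.500000:
  k1 = f(0.000000, 1.500000) = 0.000000
  k2 = f(0.075000, 1.500000) = 0.046125
  k3 = f(0.075000, 1.503459) = 0.046231
  k4 = f(0.150000, 1.506935) = 0.092676
  u ← 1.500000 + (0.15/6)·(k1 + 2k2 + 2k3 + k4) = 1.506935
u(0.15) ≈ 1.5069

1.5069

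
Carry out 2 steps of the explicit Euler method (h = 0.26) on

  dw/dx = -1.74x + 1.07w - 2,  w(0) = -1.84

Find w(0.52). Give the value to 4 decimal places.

Euler: w_{n+1} = w_n + h·f(x_n, w_n).
x=0.000000, w=-1.840000: f=-3.968800 → w ← -1.840000 + 0.26·(-3.968800) = -2.871888
x=0.260000, w=-2.871888: f=-5.525320 → w ← -2.871888 + 0.26·(-5.525320) = -4.308471
w(0.52) ≈ -4.3085

-4.3085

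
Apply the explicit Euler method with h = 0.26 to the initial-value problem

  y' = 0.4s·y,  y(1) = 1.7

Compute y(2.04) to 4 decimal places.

2.9134

Euler: y_{n+1} = y_n + h·f(s_n, y_n).
s=1.000000, y=1.700000: f=0.680000 → y ← 1.700000 + 0.26·0.680000 = 1.876800
s=1.260000, y=1.876800: f=0.945907 → y ← 1.876800 + 0.26·0.945907 = 2.122736
s=1.520000, y=2.122736: f=1.290623 → y ← 2.122736 + 0.26·1.290623 = 2.458298
s=1.780000, y=2.458298: f=1.750308 → y ← 2.458298 + 0.26·1.750308 = 2.913378
y(2.04) ≈ 2.9134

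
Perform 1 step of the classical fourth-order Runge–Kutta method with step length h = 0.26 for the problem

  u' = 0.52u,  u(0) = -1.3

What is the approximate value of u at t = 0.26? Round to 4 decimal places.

-1.4882

RK4: k1 = f(t_n, u_n); k2 = f(t_n + h/2, u_n + (h/2)·k1); k3 = f(t_n + h/2, u_n + (h/2)·k2); k4 = f(t_n + h, u_n + h·k3); u_{n+1} = u_n + (h/6)·(k1 + 2k2 + 2k3 + k4).
t=0.000000, u=-1.300000:
  k1 = f(0.000000, -1.300000) = -0.676000
  k2 = f(0.130000, -1.387880) = -0.721698
  k3 = f(0.130000, -1.393821) = -0.724787
  k4 = f(0.260000, -1.488445) = -0.773991
  u ← -1.300000 + (0.26/6)·(k1 + 2k2 + 2k3 + k4) = -1.488195
u(0.26) ≈ -1.4882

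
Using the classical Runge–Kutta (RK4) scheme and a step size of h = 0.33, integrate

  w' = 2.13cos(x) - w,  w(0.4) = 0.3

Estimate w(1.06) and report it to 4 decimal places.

RK4: k1 = f(x_n, w_n); k2 = f(x_n + h/2, w_n + (h/2)·k1); k3 = f(x_n + h/2, w_n + (h/2)·k2); k4 = f(x_n + h, w_n + h·k3); w_{n+1} = w_n + (h/6)·(k1 + 2k2 + 2k3 + k4).
x=0.400000, w=0.300000:
  k1 = f(0.400000, 0.300000) = 1.661860
  k2 = f(0.565000, 0.574207) = 1.224767
  k3 = f(0.565000, 0.502087) = 1.296887
  k4 = f(0.730000, 0.727973) = 0.859249
  w ← 0.300000 + (0.33/6)·(k1 + 2k2 + 2k3 + k4) = 0.716043
x=0.730000, w=0.716043:
  k1 = f(0.730000, 0.716043) = 0.871179
  k2 = f(0.895000, 0.859787) = 0.472568
  k3 = f(0.895000, 0.794017) = 0.538338
  k4 = f(1.060000, 0.893695) = 0.147603
  w ← 0.716043 + (0.33/6)·(k1 + 2k2 + 2k3 + k4) = 0.883276
w(1.06) ≈ 0.8833

0.8833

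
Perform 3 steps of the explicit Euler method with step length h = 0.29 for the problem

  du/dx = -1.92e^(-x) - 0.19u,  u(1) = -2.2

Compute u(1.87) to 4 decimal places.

-2.2984

Euler: u_{n+1} = u_n + h·f(x_n, u_n).
x=1.000000, u=-2.200000: f=-0.288329 → u ← -2.200000 + 0.29·(-0.288329) = -2.283615
x=1.290000, u=-2.283615: f=-0.094633 → u ← -2.283615 + 0.29·(-0.094633) = -2.311059
x=1.580000, u=-2.311059: f=0.043629 → u ← -2.311059 + 0.29·0.043629 = -2.298406
u(1.87) ≈ -2.2984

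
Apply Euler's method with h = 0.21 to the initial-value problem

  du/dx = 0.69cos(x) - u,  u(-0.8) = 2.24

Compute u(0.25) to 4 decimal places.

Euler: u_{n+1} = u_n + h·f(x_n, u_n).
x=-0.800000, u=2.240000: f=-1.759272 → u ← 2.240000 + 0.21·(-1.759272) = 1.870553
x=-0.590000, u=1.870553: f=-1.297204 → u ← 1.870553 + 0.21·(-1.297204) = 1.598140
x=-0.380000, u=1.598140: f=-0.957361 → u ← 1.598140 + 0.21·(-0.957361) = 1.397094
x=-0.170000, u=1.397094: f=-0.717041 → u ← 1.397094 + 0.21·(-0.717041) = 1.246516
x=0.040000, u=1.246516: f=-0.557068 → u ← 1.246516 + 0.21·(-0.557068) = 1.129531
u(0.25) ≈ 1.1295

1.1295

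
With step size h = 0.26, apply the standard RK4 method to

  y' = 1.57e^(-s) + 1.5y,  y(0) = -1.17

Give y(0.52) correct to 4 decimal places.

RK4: k1 = f(s_n, y_n); k2 = f(s_n + h/2, y_n + (h/2)·k1); k3 = f(s_n + h/2, y_n + (h/2)·k2); k4 = f(s_n + h, y_n + h·k3); y_{n+1} = y_n + (h/6)·(k1 + 2k2 + 2k3 + k4).
s=0.000000, y=-1.170000:
  k1 = f(0.000000, -1.170000) = -0.185000
  k2 = f(0.130000, -1.194050) = -0.412465
  k3 = f(0.130000, -1.223620) = -0.456821
  k4 = f(0.260000, -1.288773) = -0.722609
  y ← -1.170000 + (0.26/6)·(k1 + 2k2 + 2k3 + k4) = -1.284668
s=0.260000, y=-1.284668:
  k1 = f(0.260000, -1.284668) = -0.716451
  k2 = f(0.390000, -1.377806) = -1.003730
  k3 = f(0.390000, -1.415153) = -1.059750
  k4 = f(0.520000, -1.560203) = -1.406907
  y ← -1.284668 + (0.26/6)·(k1 + 2k2 + 2k3 + k4) = -1.555515
y(0.52) ≈ -1.5555

-1.5555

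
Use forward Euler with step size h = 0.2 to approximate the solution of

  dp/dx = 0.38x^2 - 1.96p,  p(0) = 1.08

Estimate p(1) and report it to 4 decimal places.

0.1602

Euler: p_{n+1} = p_n + h·f(x_n, p_n).
x=0.000000, p=1.080000: f=-2.116800 → p ← 1.080000 + 0.2·(-2.116800) = 0.656640
x=0.200000, p=0.656640: f=-1.271814 → p ← 0.656640 + 0.2·(-1.271814) = 0.402277
x=0.400000, p=0.402277: f=-0.727663 → p ← 0.402277 + 0.2·(-0.727663) = 0.256744
x=0.600000, p=0.256744: f=-0.366419 → p ← 0.256744 + 0.2·(-0.366419) = 0.183461
x=0.800000, p=0.183461: f=-0.116383 → p ← 0.183461 + 0.2·(-0.116383) = 0.160184
p(1) ≈ 0.1602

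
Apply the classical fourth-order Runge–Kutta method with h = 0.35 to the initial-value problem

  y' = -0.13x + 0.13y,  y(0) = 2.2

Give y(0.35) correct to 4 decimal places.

RK4: k1 = f(x_n, y_n); k2 = f(x_n + h/2, y_n + (h/2)·k1); k3 = f(x_n + h/2, y_n + (h/2)·k2); k4 = f(x_n + h, y_n + h·k3); y_{n+1} = y_n + (h/6)·(k1 + 2k2 + 2k3 + k4).
x=0.000000, y=2.200000:
  k1 = f(0.000000, 2.200000) = 0.286000
  k2 = f(0.175000, 2.250050) = 0.269757
  k3 = f(0.175000, 2.247207) = 0.269387
  k4 = f(0.350000, 2.294285) = 0.252757
  y ← 2.200000 + (0.35/6)·(k1 + 2k2 + 2k3 + k4) = 2.294328
y(0.35) ≈ 2.2943

2.2943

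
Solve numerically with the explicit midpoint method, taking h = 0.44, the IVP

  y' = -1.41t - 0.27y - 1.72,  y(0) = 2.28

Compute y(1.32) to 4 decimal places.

Midpoint: k1 = f(t_n, y_n); k2 = f(t_n + h/2, y_n + (h/2)·k1); y_{n+1} = y_n + h·k2.
t=0.000000, y=2.280000:
  k1 = f(0.000000, 2.280000) = -2.335600
  k2 = f(0.220000, 1.766168) = -2.507065
  y ← 2.280000 + 0.44·(-2.507065) = 1.176891
t=0.440000, y=1.176891:
  k1 = f(0.440000, 1.176891) = -2.658161
  k2 = f(0.660000, 0.592096) = -2.810466
  y ← 1.176891 + 0.44·(-2.810466) = -0.059714
t=0.880000, y=-0.059714:
  k1 = f(0.880000, -0.059714) = -2.944677
  k2 = f(1.100000, -0.707543) = -3.079963
  y ← -0.059714 + 0.44·(-3.079963) = -1.414898
y(1.32) ≈ -1.4149

-1.4149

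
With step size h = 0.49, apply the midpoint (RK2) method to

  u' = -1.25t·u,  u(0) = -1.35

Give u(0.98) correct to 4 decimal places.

Midpoint: k1 = f(t_n, u_n); k2 = f(t_n + h/2, u_n + (h/2)·k1); u_{n+1} = u_n + h·k2.
t=0.000000, u=-1.350000:
  k1 = f(0.000000, -1.350000) = 0.000000
  k2 = f(0.245000, -1.350000) = 0.413438
  u ← -1.350000 + 0.49·0.413438 = -1.147416
t=0.490000, u=-1.147416:
  k1 = f(0.490000, -1.147416) = 0.702792
  k2 = f(0.735000, -0.975232) = 0.895994
  u ← -1.147416 + 0.49·0.895994 = -0.708379
u(0.98) ≈ -0.7084

-0.7084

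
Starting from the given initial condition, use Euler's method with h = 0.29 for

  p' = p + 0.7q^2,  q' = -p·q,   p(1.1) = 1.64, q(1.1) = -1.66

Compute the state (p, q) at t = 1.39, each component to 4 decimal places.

2.6750, -0.8705

Euler on (p,q): p_{n+1} = p_n + h·p', q_{n+1} = q_n + h·q'.
1.100000: (1.640000, -1.660000); f=(3.568920, 2.722400) → (2.674987, -0.870504)
(p(1.39), q(1.39)) ≈ (2.6750, -0.8705)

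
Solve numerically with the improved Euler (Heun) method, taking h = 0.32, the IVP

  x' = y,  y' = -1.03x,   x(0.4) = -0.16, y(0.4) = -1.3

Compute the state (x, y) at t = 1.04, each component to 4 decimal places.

-0.9148, -0.9295

Heun on (x,y): k1 = f(t_n, state_n); k2 = f(t_n + h, state_n + h·k1); state_{n+1} = state_n + (h/2)·(k1 + k2).
0.400000: (-0.160000, -1.300000)
  k1 = (-1.300000, 0.164800)
  predictor → (-0.576000, -1.247264)
  k2 = (-1.247264, 0.593280)
  → (-0.567562, -1.178707)
0.720000: (-0.567562, -1.178707)
  k1 = (-1.178707, 0.584589)
  predictor → (-0.944749, -0.991639)
  k2 = (-0.991639, 0.973091)
  → (-0.914818, -0.929478)
(x(1.04), y(1.04)) ≈ (-0.9148, -0.9295)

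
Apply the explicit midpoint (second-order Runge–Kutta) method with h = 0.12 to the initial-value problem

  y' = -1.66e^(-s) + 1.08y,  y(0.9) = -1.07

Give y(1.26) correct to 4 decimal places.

Midpoint: k1 = f(s_n, y_n); k2 = f(s_n + h/2, y_n + (h/2)·k1); y_{n+1} = y_n + h·k2.
s=0.900000, y=-1.070000:
  k1 = f(0.900000, -1.070000) = -1.830506
  k2 = f(0.960000, -1.179830) = -1.909819
  y ← -1.070000 + 0.12·(-1.909819) = -1.299178
s=1.020000, y=-1.299178:
  k1 = f(1.020000, -1.299178) = -2.001700
  k2 = f(1.080000, -1.419280) = -2.096551
  y ← -1.299178 + 0.12·(-2.096551) = -1.550764
s=1.140000, y=-1.550764:
  k1 = f(1.140000, -1.550764) = -2.205725
  k2 = f(1.200000, -1.683108) = -2.317739
  y ← -1.550764 + 0.12·(-2.317739) = -1.828893
y(1.26) ≈ -1.8289

-1.8289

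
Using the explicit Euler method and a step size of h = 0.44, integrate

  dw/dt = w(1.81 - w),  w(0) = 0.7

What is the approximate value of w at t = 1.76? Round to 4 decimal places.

Euler: w_{n+1} = w_n + h·f(t_n, w_n).
t=0.000000, w=0.700000: f=0.777000 → w ← 0.700000 + 0.44·0.777000 = 1.041880
t=0.440000, w=1.041880: f=0.800289 → w ← 1.041880 + 0.44·0.800289 = 1.394007
t=0.880000, w=1.394007: f=0.579897 → w ← 1.394007 + 0.44·0.579897 = 1.649162
t=1.320000, w=1.649162: f=0.265248 → w ← 1.649162 + 0.44·0.265248 = 1.765871
w(1.76) ≈ 1.7659

1.7659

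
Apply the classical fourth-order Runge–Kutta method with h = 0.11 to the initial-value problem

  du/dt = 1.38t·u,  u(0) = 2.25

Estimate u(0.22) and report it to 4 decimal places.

RK4: k1 = f(t_n, u_n); k2 = f(t_n + h/2, u_n + (h/2)·k1); k3 = f(t_n + h/2, u_n + (h/2)·k2); k4 = f(t_n + h, u_n + h·k3); u_{n+1} = u_n + (h/6)·(k1 + 2k2 + 2k3 + k4).
t=0.000000, u=2.250000:
  k1 = f(0.000000, 2.250000) = 0.000000
  k2 = f(0.055000, 2.250000) = 0.170775
  k3 = f(0.055000, 2.259393) = 0.171488
  k4 = f(0.110000, 2.268864) = 0.344414
  u ← 2.250000 + (0.11/6)·(k1 + 2k2 + 2k3 + k4) = 2.268864
t=0.110000, u=2.268864:
  k1 = f(0.110000, 2.268864) = 0.344414
  k2 = f(0.165000, 2.287807) = 0.520934
  k3 = f(0.165000, 2.297515) = 0.523144
  k4 = f(0.220000, 2.326410) = 0.706298
  u ← 2.268864 + (0.11/6)·(k1 + 2k2 + 2k3 + k4) = 2.326410
u(0.22) ≈ 2.3264

2.3264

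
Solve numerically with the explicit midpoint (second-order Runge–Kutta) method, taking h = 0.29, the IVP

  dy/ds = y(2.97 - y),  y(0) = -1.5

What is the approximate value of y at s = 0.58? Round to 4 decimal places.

-57.1775

Midpoint: k1 = f(s_n, y_n); k2 = f(s_n + h/2, y_n + (h/2)·k1); y_{n+1} = y_n + h·k2.
s=0.000000, y=-1.500000:
  k1 = f(0.000000, -1.500000) = -6.705000
  k2 = f(0.145000, -2.472225) = -13.454405
  y ← -1.500000 + 0.29·(-13.454405) = -5.401777
s=0.290000, y=-5.401777:
  k1 = f(0.290000, -5.401777) = -45.222477
  k2 = f(0.435000, -11.959037) = -178.536895
  y ← -5.401777 + 0.29·(-178.536895) = -57.177477
y(0.58) ≈ -57.1775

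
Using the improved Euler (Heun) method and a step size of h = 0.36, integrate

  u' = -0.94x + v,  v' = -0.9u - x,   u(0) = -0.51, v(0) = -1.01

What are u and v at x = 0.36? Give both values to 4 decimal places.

Heun on (u,v): k1 = f(x_n, state_n); k2 = f(x_n + h, state_n + h·k1); state_{n+1} = state_n + (h/2)·(k1 + k2).
0.000000: (-0.510000, -1.010000)
  k1 = (-1.010000, 0.459000)
  predictor → (-0.873600, -0.844760)
  k2 = (-1.183160, 0.426240)
  → (-0.904769, -0.850657)
(u(0.36), v(0.36)) ≈ (-0.9048, -0.8507)

-0.9048, -0.8507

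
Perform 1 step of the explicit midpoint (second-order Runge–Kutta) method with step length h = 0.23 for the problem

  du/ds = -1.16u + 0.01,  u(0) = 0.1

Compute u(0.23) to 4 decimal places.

0.0789

Midpoint: k1 = f(s_n, u_n); k2 = f(s_n + h/2, u_n + (h/2)·k1); u_{n+1} = u_n + h·k2.
s=0.000000, u=0.100000:
  k1 = f(0.000000, 0.100000) = -0.106000
  k2 = f(0.115000, 0.087810) = -0.091860
  u ← 0.100000 + 0.23·(-0.091860) = 0.078872
u(0.23) ≈ 0.0789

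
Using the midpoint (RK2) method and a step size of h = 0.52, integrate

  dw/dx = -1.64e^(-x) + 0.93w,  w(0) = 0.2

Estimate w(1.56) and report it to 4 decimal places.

-2.5199

Midpoint: k1 = f(x_n, w_n); k2 = f(x_n + h/2, w_n + (h/2)·k1); w_{n+1} = w_n + h·k2.
x=0.000000, w=0.200000:
  k1 = f(0.000000, 0.200000) = -1.454000
  k2 = f(0.260000, -0.178040) = -1.430102
  w ← 0.200000 + 0.52·(-1.430102) = -0.543653
x=0.520000, w=-0.543653:
  k1 = f(0.520000, -0.543653) = -1.480611
  k2 = f(0.780000, -0.928612) = -1.615395
  w ← -0.543653 + 0.52·(-1.615395) = -1.383658
x=1.040000, w=-1.383658:
  k1 = f(1.040000, -1.383658) = -1.866468
  k2 = f(1.300000, -1.868940) = -2.185066
  w ← -1.383658 + 0.52·(-2.185066) = -2.519893
w(1.56) ≈ -2.5199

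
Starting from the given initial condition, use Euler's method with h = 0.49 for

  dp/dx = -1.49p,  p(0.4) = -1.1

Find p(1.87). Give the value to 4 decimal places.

Euler: p_{n+1} = p_n + h·f(x_n, p_n).
x=0.400000, p=-1.100000: f=1.639000 → p ← -1.100000 + 0.49·1.639000 = -0.296890
x=0.890000, p=-0.296890: f=0.442366 → p ← -0.296890 + 0.49·0.442366 = -0.080131
x=1.380000, p=-0.080131: f=0.119395 → p ← -0.080131 + 0.49·0.119395 = -0.021627
p(1.87) ≈ -0.0216

-0.0216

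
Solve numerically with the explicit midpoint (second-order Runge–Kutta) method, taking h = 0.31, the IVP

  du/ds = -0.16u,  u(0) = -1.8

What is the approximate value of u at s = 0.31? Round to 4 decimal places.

-1.7129

Midpoint: k1 = f(s_n, u_n); k2 = f(s_n + h/2, u_n + (h/2)·k1); u_{n+1} = u_n + h·k2.
s=0.000000, u=-1.800000:
  k1 = f(0.000000, -1.800000) = 0.288000
  k2 = f(0.155000, -1.755360) = 0.280858
  u ← -1.800000 + 0.31·0.280858 = -1.712934
u(0.31) ≈ -1.7129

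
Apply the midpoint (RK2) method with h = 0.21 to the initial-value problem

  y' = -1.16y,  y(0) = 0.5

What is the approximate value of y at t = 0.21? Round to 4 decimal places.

Midpoint: k1 = f(t_n, y_n); k2 = f(t_n + h/2, y_n + (h/2)·k1); y_{n+1} = y_n + h·k2.
t=0.000000, y=0.500000:
  k1 = f(0.000000, 0.500000) = -0.580000
  k2 = f(0.105000, 0.439100) = -0.509356
  y ← 0.500000 + 0.21·(-0.509356) = 0.393035
y(0.21) ≈ 0.3930

0.3930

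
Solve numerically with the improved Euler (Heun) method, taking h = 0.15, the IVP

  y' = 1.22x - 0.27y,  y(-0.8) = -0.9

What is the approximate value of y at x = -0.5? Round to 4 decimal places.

Heun: k1 = f(x_n, y_n); k2 = f(x_n + h, y_n + h·k1); y_{n+1} = y_n + (h/2)·(k1 + k2).
x=-0.800000, y=-0.900000:
  k1 = f(-0.800000, -0.900000) = -0.733000
  k2 = f(-0.650000, -1.009950) = -0.520314
  y ← -0.900000 + (0.15/2)·(-0.733000 + (-0.520314)) = -0.993999
x=-0.650000, y=-0.993999:
  k1 = f(-0.650000, -0.993999) = -0.524620
  k2 = f(-0.500000, -1.072692) = -0.320373
  y ← -0.993999 + (0.15/2)·(-0.524620 + (-0.320373)) = -1.057373
y(-0.5) ≈ -1.0574

-1.0574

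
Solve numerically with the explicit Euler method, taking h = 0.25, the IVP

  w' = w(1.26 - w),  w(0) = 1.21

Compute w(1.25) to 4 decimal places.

Euler: w_{n+1} = w_n + h·f(x_n, w_n).
x=0.000000, w=1.210000: f=0.060500 → w ← 1.210000 + 0.25·0.060500 = 1.225125
x=0.250000, w=1.225125: f=0.042726 → w ← 1.225125 + 0.25·0.042726 = 1.235807
x=0.500000, w=1.235807: f=0.029898 → w ← 1.235807 + 0.25·0.029898 = 1.243281
x=0.750000, w=1.243281: f=0.020786 → w ← 1.243281 + 0.25·0.020786 = 1.248478
x=1.000000, w=1.248478: f=0.014385 → w ← 1.248478 + 0.25·0.014385 = 1.252074
w(1.25) ≈ 1.2521

1.2521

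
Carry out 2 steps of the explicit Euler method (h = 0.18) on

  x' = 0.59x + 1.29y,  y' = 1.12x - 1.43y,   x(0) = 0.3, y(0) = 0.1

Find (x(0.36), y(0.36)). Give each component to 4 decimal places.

Euler on (x,y): x_{n+1} = x_n + h·x', y_{n+1} = y_n + h·y'.
0.000000: (0.300000, 0.100000); f=(0.306000, 0.193000) → (0.355080, 0.134740)
0.180000: (0.355080, 0.134740); f=(0.383312, 0.205011) → (0.424076, 0.171642)
(x(0.36), y(0.36)) ≈ (0.4241, 0.1716)

0.4241, 0.1716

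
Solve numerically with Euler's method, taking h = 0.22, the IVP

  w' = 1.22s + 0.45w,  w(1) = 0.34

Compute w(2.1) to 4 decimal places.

2.8323

Euler: w_{n+1} = w_n + h·f(s_n, w_n).
s=1.000000, w=0.340000: f=1.373000 → w ← 0.340000 + 0.22·1.373000 = 0.642060
s=1.220000, w=0.642060: f=1.777327 → w ← 0.642060 + 0.22·1.777327 = 1.033072
s=1.440000, w=1.033072: f=2.221682 → w ← 1.033072 + 0.22·2.221682 = 1.521842
s=1.660000, w=1.521842: f=2.710029 → w ← 1.521842 + 0.22·2.710029 = 2.118048
s=1.880000, w=2.118048: f=3.246722 → w ← 2.118048 + 0.22·3.246722 = 2.832327
w(2.1) ≈ 2.8323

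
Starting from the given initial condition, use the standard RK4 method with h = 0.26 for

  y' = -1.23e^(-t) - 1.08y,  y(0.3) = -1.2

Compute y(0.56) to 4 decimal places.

-1.0870

RK4: k1 = f(t_n, y_n); k2 = f(t_n + h/2, y_n + (h/2)·k1); k3 = f(t_n + h/2, y_n + (h/2)·k2); k4 = f(t_n + h, y_n + h·k3); y_{n+1} = y_n + (h/6)·(k1 + 2k2 + 2k3 + k4).
t=0.300000, y=-1.200000:
  k1 = f(0.300000, -1.200000) = 0.384794
  k2 = f(0.430000, -1.149977) = 0.441849
  k3 = f(0.430000, -1.142560) = 0.433838
  k4 = f(0.560000, -1.087202) = 0.471591
  y ← -1.200000 + (0.26/6)·(k1 + 2k2 + 2k3 + k4) = -1.086997
y(0.56) ≈ -1.0870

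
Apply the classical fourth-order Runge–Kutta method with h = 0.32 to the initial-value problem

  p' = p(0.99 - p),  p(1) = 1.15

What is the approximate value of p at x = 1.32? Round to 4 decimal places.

1.1017

RK4: k1 = f(x_n, p_n); k2 = f(x_n + h/2, p_n + (h/2)·k1); k3 = f(x_n + h/2, p_n + (h/2)·k2); k4 = f(x_n + h, p_n + h·k3); p_{n+1} = p_n + (h/6)·(k1 + 2k2 + 2k3 + k4).
x=1.000000, p=1.150000:
  k1 = f(1.000000, 1.150000) = -0.184000
  k2 = f(1.160000, 1.120560) = -0.146300
  k3 = f(1.160000, 1.126592) = -0.153883
  k4 = f(1.320000, 1.100757) = -0.121917
  p ← 1.150000 + (0.32/6)·(k1 + 2k2 + 2k3 + k4) = 1.101665
p(1.32) ≈ 1.1017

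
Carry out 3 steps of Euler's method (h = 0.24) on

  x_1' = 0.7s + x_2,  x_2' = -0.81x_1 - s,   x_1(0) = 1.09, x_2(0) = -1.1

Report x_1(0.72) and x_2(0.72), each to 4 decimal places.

0.2649, -1.7525

Euler on (x_1,x_2): x_1_{n+1} = x_1_n + h·x_1', x_2_{n+1} = x_2_n + h·x_2'.
0.000000: (1.090000, -1.100000); f=(-1.100000, -0.882900) → (0.826000, -1.311896)
0.240000: (0.826000, -1.311896); f=(-1.143896, -0.909060) → (0.551465, -1.530070)
0.480000: (0.551465, -1.530070); f=(-1.194070, -0.926687) → (0.264888, -1.752475)
(x_1(0.72), x_2(0.72)) ≈ (0.2649, -1.7525)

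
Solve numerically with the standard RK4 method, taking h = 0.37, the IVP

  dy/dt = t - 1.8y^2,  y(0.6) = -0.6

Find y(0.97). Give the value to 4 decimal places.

RK4: k1 = f(t_n, y_n); k2 = f(t_n + h/2, y_n + (h/2)·k1); k3 = f(t_n + h/2, y_n + (h/2)·k2); k4 = f(t_n + h, y_n + h·k3); y_{n+1} = y_n + (h/6)·(k1 + 2k2 + 2k3 + k4).
t=0.600000, y=-0.600000:
  k1 = f(0.600000, -0.600000) = -0.048000
  k2 = f(0.785000, -0.608880) = 0.117677
  k3 = f(0.785000, -0.578230) = 0.183171
  k4 = f(0.970000, -0.532227) = 0.460122
  y ← -0.600000 + (0.37/6)·(k1 + 2k2 + 2k3 + k4) = -0.537481
y(0.97) ≈ -0.5375

-0.5375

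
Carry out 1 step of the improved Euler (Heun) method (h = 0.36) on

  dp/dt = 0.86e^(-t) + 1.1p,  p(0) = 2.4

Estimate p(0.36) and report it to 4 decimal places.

Heun: k1 = f(t_n, p_n); k2 = f(t_n + h, p_n + h·k1); p_{n+1} = p_n + (h/2)·(k1 + k2).
t=0.000000, p=2.400000:
  k1 = f(0.000000, 2.400000) = 3.500000
  k2 = f(0.360000, 3.660000) = 4.626002
  p ← 2.400000 + (0.36/2)·(3.500000 + 4.626002) = 3.862680
p(0.36) ≈ 3.8627

3.8627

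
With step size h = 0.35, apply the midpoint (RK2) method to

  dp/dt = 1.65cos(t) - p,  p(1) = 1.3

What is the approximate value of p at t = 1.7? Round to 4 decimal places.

Midpoint: k1 = f(t_n, p_n); k2 = f(t_n + h/2, p_n + (h/2)·k1); p_{n+1} = p_n + h·k2.
t=1.000000, p=1.300000:
  k1 = f(1.000000, 1.300000) = -0.408501
  k2 = f(1.175000, 1.228512) = -0.592366
  p ← 1.300000 + 0.35·(-0.592366) = 1.092672
t=1.350000, p=1.092672:
  k1 = f(1.350000, 1.092672) = -0.731311
  k2 = f(1.525000, 0.964692) = -0.889155
  p ← 1.092672 + 0.35·(-0.889155) = 0.781468
p(1.7) ≈ 0.7815

0.7815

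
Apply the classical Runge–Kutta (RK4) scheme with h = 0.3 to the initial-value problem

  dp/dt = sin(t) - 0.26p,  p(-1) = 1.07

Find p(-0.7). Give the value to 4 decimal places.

RK4: k1 = f(t_n, p_n); k2 = f(t_n + h/2, p_n + (h/2)·k1); k3 = f(t_n + h/2, p_n + (h/2)·k2); k4 = f(t_n + h, p_n + h·k3); p_{n+1} = p_n + (h/6)·(k1 + 2k2 + 2k3 + k4).
t=-1.000000, p=1.070000:
  k1 = f(-1.000000, 1.070000) = -1.119671
  k2 = f(-0.850000, 0.902049) = -0.985813
  k3 = f(-0.850000, 0.922128) = -0.991034
  k4 = f(-0.700000, 0.772690) = -0.845117
  p ← 1.070000 + (0.3/6)·(k1 + 2k2 + 2k3 + k4) = 0.774076
p(-0.7) ≈ 0.7741

0.7741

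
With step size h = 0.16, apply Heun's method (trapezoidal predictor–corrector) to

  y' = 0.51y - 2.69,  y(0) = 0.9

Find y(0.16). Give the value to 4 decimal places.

0.5285

Heun: k1 = f(x_n, y_n); k2 = f(x_n + h, y_n + h·k1); y_{n+1} = y_n + (h/2)·(k1 + k2).
x=0.000000, y=0.900000:
  k1 = f(0.000000, 0.900000) = -2.231000
  k2 = f(0.160000, 0.543040) = -2.413050
  y ← 0.900000 + (0.16/2)·(-2.231000 + (-2.413050)) = 0.528476
y(0.16) ≈ 0.5285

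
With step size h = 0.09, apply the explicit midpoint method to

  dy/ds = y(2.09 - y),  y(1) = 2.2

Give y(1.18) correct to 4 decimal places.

Midpoint: k1 = f(s_n, y_n); k2 = f(s_n + h/2, y_n + (h/2)·k1); y_{n+1} = y_n + h·k2.
s=1.000000, y=2.200000:
  k1 = f(1.000000, 2.200000) = -0.242000
  k2 = f(1.045000, 2.189110) = -0.216963
  y ← 2.200000 + 0.09·(-0.216963) = 2.180473
s=1.090000, y=2.180473:
  k1 = f(1.090000, 2.180473) = -0.197275
  k2 = f(1.135000, 2.171596) = -0.177194
  y ← 2.180473 + 0.09·(-0.177194) = 2.164526
y(1.18) ≈ 2.1645

2.1645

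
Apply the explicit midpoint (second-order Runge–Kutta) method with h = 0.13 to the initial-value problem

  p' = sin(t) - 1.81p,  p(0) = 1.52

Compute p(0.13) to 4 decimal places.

1.2129

Midpoint: k1 = f(t_n, p_n); k2 = f(t_n + h/2, p_n + (h/2)·k1); p_{n+1} = p_n + h·k2.
t=0.000000, p=1.520000:
  k1 = f(0.000000, 1.520000) = -2.751200
  k2 = f(0.065000, 1.341172) = -2.362567
  p ← 1.520000 + 0.13·(-2.362567) = 1.212866
p(0.13) ≈ 1.2129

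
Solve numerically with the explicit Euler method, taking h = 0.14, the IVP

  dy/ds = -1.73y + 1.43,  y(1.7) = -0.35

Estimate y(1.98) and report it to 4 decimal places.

Euler: y_{n+1} = y_n + h·f(s_n, y_n).
s=1.700000, y=-0.350000: f=2.035500 → y ← -0.350000 + 0.14·2.035500 = -0.065030
s=1.840000, y=-0.065030: f=1.542502 → y ← -0.065030 + 0.14·1.542502 = 0.150920
y(1.98) ≈ 0.1509

0.1509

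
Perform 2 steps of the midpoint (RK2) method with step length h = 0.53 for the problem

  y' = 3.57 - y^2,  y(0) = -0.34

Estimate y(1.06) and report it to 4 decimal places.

Midpoint: k1 = f(t_n, y_n); k2 = f(t_n + h/2, y_n + (h/2)·k1); y_{n+1} = y_n + h·k2.
t=0.000000, y=-0.340000:
  k1 = f(0.000000, -0.340000) = 3.454400
  k2 = f(0.265000, 0.575416) = 3.238896
  y ← -0.340000 + 0.53·3.238896 = 1.376615
t=0.530000, y=1.376615:
  k1 = f(0.530000, 1.376615) = 1.674931
  k2 = f(0.795000, 1.820472) = 0.255882
  y ← 1.376615 + 0.53·0.255882 = 1.512233
y(1.06) ≈ 1.5122

1.5122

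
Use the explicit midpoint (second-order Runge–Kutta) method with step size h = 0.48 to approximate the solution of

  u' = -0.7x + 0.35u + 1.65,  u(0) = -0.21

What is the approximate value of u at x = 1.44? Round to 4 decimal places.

Midpoint: k1 = f(x_n, u_n); k2 = f(x_n + h/2, u_n + (h/2)·k1); u_{n+1} = u_n + h·k2.
x=0.000000, u=-0.210000:
  k1 = f(0.000000, -0.210000) = 1.576500
  k2 = f(0.240000, 0.168360) = 1.540926
  u ← -0.210000 + 0.48·1.540926 = 0.529644
x=0.480000, u=0.529644:
  k1 = f(0.480000, 0.529644) = 1.499376
  k2 = f(0.720000, 0.889495) = 1.457323
  u ← 0.529644 + 0.48·1.457323 = 1.229160
x=0.960000, u=1.229160:
  k1 = f(0.960000, 1.229160) = 1.408206
  k2 = f(1.200000, 1.567129) = 1.358495
  u ← 1.229160 + 0.48·1.358495 = 1.881237
u(1.44) ≈ 1.8812

1.8812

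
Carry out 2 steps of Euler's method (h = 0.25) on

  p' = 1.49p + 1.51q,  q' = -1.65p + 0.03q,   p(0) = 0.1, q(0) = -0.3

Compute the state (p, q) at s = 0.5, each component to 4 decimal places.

Euler on (p,q): p_{n+1} = p_n + h·p', q_{n+1} = q_n + h·q'.
0.000000: (0.100000, -0.300000); f=(-0.304000, -0.174000) → (0.024000, -0.343500)
0.250000: (0.024000, -0.343500); f=(-0.482925, -0.049905) → (-0.096731, -0.355976)
(p(0.5), q(0.5)) ≈ (-0.0967, -0.3560)

-0.0967, -0.3560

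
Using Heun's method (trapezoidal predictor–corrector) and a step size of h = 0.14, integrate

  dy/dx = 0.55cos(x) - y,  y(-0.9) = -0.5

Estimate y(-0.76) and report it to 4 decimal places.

Heun: k1 = f(x_n, y_n); k2 = f(x_n + h, y_n + h·k1); y_{n+1} = y_n + (h/2)·(k1 + k2).
x=-0.900000, y=-0.500000:
  k1 = f(-0.900000, -0.500000) = 0.841885
  k2 = f(-0.760000, -0.382136) = 0.780796
  y ← -0.500000 + (0.14/2)·(0.841885 + 0.780796) = -0.386412
y(-0.76) ≈ -0.3864

-0.3864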